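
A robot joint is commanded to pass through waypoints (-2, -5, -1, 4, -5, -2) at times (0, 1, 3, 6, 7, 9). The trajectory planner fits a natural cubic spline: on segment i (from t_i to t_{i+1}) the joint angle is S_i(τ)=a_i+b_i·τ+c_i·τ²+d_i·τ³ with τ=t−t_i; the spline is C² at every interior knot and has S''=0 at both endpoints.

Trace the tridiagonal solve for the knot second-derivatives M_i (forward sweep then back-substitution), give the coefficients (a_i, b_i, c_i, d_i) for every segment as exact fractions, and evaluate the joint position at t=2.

  seg 0: a=-2 b=-25765/6924 c=0 d=4993/6924
  seg 1: a=-5 b=-5393/3462 c=4993/2308 d=-1331/6924
  seg 2: a=-1 b=16579/3462 c=2331/2308 d=-4733/6924
  seg 3: a=4 b=-52675/6924 c=-2967/577 d=25963/6924
  seg 4: a=-5 b=-22997/3462 c=14095/2308 d=-14095/13848
S(2) = -5293/1154

Δ: Δ0=-3, Δ1=2, Δ2=5/3, Δ3=-9, Δ4=3/2
row 1: diag=6, rhs=30; c'=1/3, d'=5
row 2: denom=10−2·1/3=28/3; d'=(-2−2·5)/(28/3)=-9/7
row 3: denom=8−3·9/28=197/28; d'=(-64−3·-9/7)/(197/28)=-1684/197
row 4: denom=6−1·28/197=1154/197; d'=(63−1·-1684/197)/(1154/197)=14095/1154
back: M4=14095/1154
back: M3=-1684/197−28/197·14095/1154=-5934/577
back: M2=-9/7−9/28·-5934/577=2331/1154
back: M1=5−1/3·2331/1154=4993/1154
M: M0=0, M1=4993/1154, M2=2331/1154, M3=-5934/577, M4=14095/1154, M5=0
seg 0: a=-2, c=M0/2=0, d=(M1−M0)/(6·1)=4993/6924, b=Δ0−h0·(2M0+M1)/6=-25765/6924
seg 1: a=-5, c=M1/2=4993/2308, d=(M2−M1)/(6·2)=-1331/6924, b=Δ1−h1·(2M1+M2)/6=-5393/3462
seg 2: a=-1, c=M2/2=2331/2308, d=(M3−M2)/(6·3)=-4733/6924, b=Δ2−h2·(2M2+M3)/6=16579/3462
seg 3: a=4, c=M3/2=-2967/577, d=(M4−M3)/(6·1)=25963/6924, b=Δ3−h3·(2M3+M4)/6=-52675/6924
seg 4: a=-5, c=M4/2=14095/2308, d=(M5−M4)/(6·2)=-14095/13848, b=Δ4−h4·(2M4+M5)/6=-22997/3462
t_q=2 → seg 1, τ=1; S=-5+-5393/3462·τ+4993/2308·τ²+-1331/6924·τ³=-5293/1154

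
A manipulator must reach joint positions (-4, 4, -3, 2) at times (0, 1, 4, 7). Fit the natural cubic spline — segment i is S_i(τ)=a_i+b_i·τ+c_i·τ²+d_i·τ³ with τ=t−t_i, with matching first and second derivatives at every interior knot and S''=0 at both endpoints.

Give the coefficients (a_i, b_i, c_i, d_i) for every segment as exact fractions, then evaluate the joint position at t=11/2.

  seg 0: a=-4 b=832/87 c=0 d=-136/87
  seg 1: a=4 b=424/87 c=-136/29 d=199/261
  seg 2: a=-3 b=-233/87 c=63/29 d=-7/29
S(11/2) = -683/232

Δ: Δ0=8, Δ1=-7/3, Δ2=5/3
row 1: diag=8, rhs=-62; c'=3/8, d'=-31/4
row 2: denom=12−3·3/8=87/8; d'=(24−3·-31/4)/(87/8)=126/29
back: M2=126/29
back: M1=-31/4−3/8·126/29=-272/29
M: M0=0, M1=-272/29, M2=126/29, M3=0
seg 0: a=-4, c=M0/2=0, d=(M1−M0)/(6·1)=-136/87, b=Δ0−h0·(2M0+M1)/6=832/87
seg 1: a=4, c=M1/2=-136/29, d=(M2−M1)/(6·3)=199/261, b=Δ1−h1·(2M1+M2)/6=424/87
seg 2: a=-3, c=M2/2=63/29, d=(M3−M2)/(6·3)=-7/29, b=Δ2−h2·(2M2+M3)/6=-233/87
t_q=11/2 → seg 2, τ=3/2; S=-3+-233/87·τ+63/29·τ²+-7/29·τ³=-683/232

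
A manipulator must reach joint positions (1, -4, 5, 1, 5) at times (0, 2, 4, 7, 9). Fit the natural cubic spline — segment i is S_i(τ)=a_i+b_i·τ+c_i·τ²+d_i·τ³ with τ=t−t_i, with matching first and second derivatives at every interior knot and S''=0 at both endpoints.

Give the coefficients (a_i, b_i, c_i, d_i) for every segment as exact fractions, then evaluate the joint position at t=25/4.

Δ: Δ0=-5/2, Δ1=9/2, Δ2=-4/3, Δ3=2
row 1: diag=8, rhs=42; c'=1/4, d'=21/4
row 2: denom=10−2·1/4=19/2; d'=(-35−2·21/4)/(19/2)=-91/19
row 3: denom=10−3·6/19=172/19; d'=(20−3·-91/19)/(172/19)=653/172
back: M3=653/172
back: M2=-91/19−6/19·653/172=-515/86
back: M1=21/4−1/4·-515/86=2321/344
M: M0=0, M1=2321/344, M2=-515/86, M3=653/172, M4=0
seg 0: a=1, c=M0/2=0, d=(M1−M0)/(6·2)=2321/4128, b=Δ0−h0·(2M0+M1)/6=-4901/1032
seg 1: a=-4, c=M1/2=2321/688, d=(M2−M1)/(6·2)=-4381/4128, b=Δ1−h1·(2M1+M2)/6=1031/516
seg 2: a=5, c=M2/2=-515/172, d=(M3−M2)/(6·3)=187/344, b=Δ2−h2·(2M2+M3)/6=2845/1032
seg 3: a=1, c=M3/2=653/344, d=(M4−M3)/(6·2)=-653/2064, b=Δ3−h3·(2M3+M4)/6=-137/258
t_q=25/4 → seg 2, τ=9/4; S=5+2845/1032·τ+-515/172·τ²+187/344·τ³=49243/22016

  seg 0: a=1 b=-4901/1032 c=0 d=2321/4128
  seg 1: a=-4 b=1031/516 c=2321/688 d=-4381/4128
  seg 2: a=5 b=2845/1032 c=-515/172 d=187/344
  seg 3: a=1 b=-137/258 c=653/344 d=-653/2064
S(25/4) = 49243/22016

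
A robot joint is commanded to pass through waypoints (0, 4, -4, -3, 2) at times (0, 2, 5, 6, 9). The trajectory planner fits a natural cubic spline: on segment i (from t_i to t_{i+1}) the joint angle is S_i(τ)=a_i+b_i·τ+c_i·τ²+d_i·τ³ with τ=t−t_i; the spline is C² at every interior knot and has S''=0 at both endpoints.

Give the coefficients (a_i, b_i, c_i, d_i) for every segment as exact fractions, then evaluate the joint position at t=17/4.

Δ: Δ0=2, Δ1=-8/3, Δ2=1, Δ3=5/3
row 1: diag=10, rhs=-28; c'=3/10, d'=-14/5
row 2: denom=8−3·3/10=71/10; d'=(22−3·-14/5)/(71/10)=304/71
row 3: denom=8−1·10/71=558/71; d'=(4−1·304/71)/(558/71)=-10/279
back: M3=-10/279
back: M2=304/71−10/71·-10/279=1196/279
back: M1=-14/5−3/10·1196/279=-380/93
M: M0=0, M1=-380/93, M2=1196/279, M3=-10/279, M4=0
seg 0: a=0, c=M0/2=0, d=(M1−M0)/(6·2)=-95/279, b=Δ0−h0·(2M0+M1)/6=938/279
seg 1: a=4, c=M1/2=-190/93, d=(M2−M1)/(6·3)=1168/2511, b=Δ1−h1·(2M1+M2)/6=-202/279
seg 2: a=-4, c=M2/2=598/279, d=(M3−M2)/(6·1)=-67/93, b=Δ2−h2·(2M2+M3)/6=-118/279
seg 3: a=-3, c=M3/2=-5/279, d=(M4−M3)/(6·3)=5/2511, b=Δ3−h3·(2M3+M4)/6=475/279
t_q=17/4 → seg 1, τ=9/4; S=4+-202/279·τ+-190/93·τ²+1168/2511·τ³=-663/248

  seg 0: a=0 b=938/279 c=0 d=-95/279
  seg 1: a=4 b=-202/279 c=-190/93 d=1168/2511
  seg 2: a=-4 b=-118/279 c=598/279 d=-67/93
  seg 3: a=-3 b=475/279 c=-5/279 d=5/2511
S(17/4) = -663/248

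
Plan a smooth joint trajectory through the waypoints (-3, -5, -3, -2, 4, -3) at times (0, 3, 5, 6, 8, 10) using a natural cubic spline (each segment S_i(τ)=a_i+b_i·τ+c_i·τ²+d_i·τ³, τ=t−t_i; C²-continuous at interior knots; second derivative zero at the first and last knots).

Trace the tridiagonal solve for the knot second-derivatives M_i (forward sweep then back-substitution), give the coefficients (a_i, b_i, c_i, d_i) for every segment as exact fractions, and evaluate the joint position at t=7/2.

Δ: Δ0=-2/3, Δ1=1, Δ2=1, Δ3=3, Δ4=-7/2
row 1: diag=10, rhs=10; c'=1/5, d'=1
row 2: denom=6−2·1/5=28/5; d'=(0−2·1)/(28/5)=-5/14
row 3: denom=6−1·5/28=163/28; d'=(12−1·-5/14)/(163/28)=346/163
row 4: denom=8−2·56/163=1192/163; d'=(-39−2·346/163)/(1192/163)=-7049/1192
back: M4=-7049/1192
back: M3=346/163−56/163·-7049/1192=619/149
back: M2=-5/14−5/28·619/149=-655/596
back: M1=1−1/5·-655/596=727/596
M: M0=0, M1=727/596, M2=-655/596, M3=619/149, M4=-7049/1192, M5=0
seg 0: a=-3, c=M0/2=0, d=(M1−M0)/(6·3)=727/10728, b=Δ0−h0·(2M0+M1)/6=-4565/3576
seg 1: a=-5, c=M1/2=727/1192, d=(M2−M1)/(6·2)=-691/3576, b=Δ1−h1·(2M1+M2)/6=989/1788
seg 2: a=-3, c=M2/2=-655/1192, d=(M3−M2)/(6·1)=3131/3576, b=Δ2−h2·(2M2+M3)/6=1205/1788
seg 3: a=-2, c=M3/2=619/298, d=(M4−M3)/(6·2)=-12001/14304, b=Δ3−h3·(2M3+M4)/6=7873/3576
seg 4: a=4, c=M4/2=-7049/2384, d=(M5−M4)/(6·2)=7049/14304, b=Δ4−h4·(2M4+M5)/6=791/1788
t_q=7/2 → seg 1, τ=1/2; S=-5+989/1788·τ+727/1192·τ²+-691/3576·τ³=-43819/9536

  seg 0: a=-3 b=-4565/3576 c=0 d=727/10728
  seg 1: a=-5 b=989/1788 c=727/1192 d=-691/3576
  seg 2: a=-3 b=1205/1788 c=-655/1192 d=3131/3576
  seg 3: a=-2 b=7873/3576 c=619/298 d=-12001/14304
  seg 4: a=4 b=791/1788 c=-7049/2384 d=7049/14304
S(7/2) = -43819/9536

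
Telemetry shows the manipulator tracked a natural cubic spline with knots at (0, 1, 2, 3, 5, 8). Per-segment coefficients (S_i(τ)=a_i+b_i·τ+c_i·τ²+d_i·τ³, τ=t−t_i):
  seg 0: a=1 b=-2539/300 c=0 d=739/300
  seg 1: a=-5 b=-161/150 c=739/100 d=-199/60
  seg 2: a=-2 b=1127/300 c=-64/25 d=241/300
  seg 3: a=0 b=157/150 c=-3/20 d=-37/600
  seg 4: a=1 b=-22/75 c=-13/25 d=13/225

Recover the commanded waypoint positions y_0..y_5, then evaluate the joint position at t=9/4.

y_0=1 y_1=-5 y_2=-2 y_3=0 y_4=1 y_5=-3
S(9/4) = -7733/6400

y_0 = S_0(0) = a_0 = 1
y_1 = S_1(0) = a_1 = -5
y_2 = S_2(0) = a_2 = -2
y_3 = S_3(0) = a_3 = 0
y_4 = S_4(0) = a_4 = 1
y_5 = S_4(3) = -3
t_q=9/4 is in segment 2 (τ=1/4); S_2(τ)=-7733/6400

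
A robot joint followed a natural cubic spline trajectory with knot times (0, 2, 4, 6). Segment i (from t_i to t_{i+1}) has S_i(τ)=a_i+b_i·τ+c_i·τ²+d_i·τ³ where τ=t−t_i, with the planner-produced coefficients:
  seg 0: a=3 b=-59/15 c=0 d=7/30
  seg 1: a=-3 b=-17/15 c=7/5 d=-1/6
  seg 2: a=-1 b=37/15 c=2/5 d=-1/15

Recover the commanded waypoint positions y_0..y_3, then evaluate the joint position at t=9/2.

y_0=3 y_1=-3 y_2=-1 y_3=5
S(9/2) = 13/40

y_0 = S_0(0) = a_0 = 3
y_1 = S_1(0) = a_1 = -3
y_2 = S_2(0) = a_2 = -1
y_3 = S_2(2) = 5
t_q=9/2 is in segment 2 (τ=1/2); S_2(τ)=13/40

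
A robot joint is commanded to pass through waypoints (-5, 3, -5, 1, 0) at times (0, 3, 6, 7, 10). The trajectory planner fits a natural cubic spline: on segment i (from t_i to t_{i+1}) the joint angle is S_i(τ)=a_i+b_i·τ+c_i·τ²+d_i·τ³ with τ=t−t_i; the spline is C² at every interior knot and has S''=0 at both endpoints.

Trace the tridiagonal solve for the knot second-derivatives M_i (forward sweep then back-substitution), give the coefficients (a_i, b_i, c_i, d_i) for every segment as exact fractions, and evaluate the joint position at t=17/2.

Δ: Δ0=8/3, Δ1=-8/3, Δ2=6, Δ3=-1/3
row 1: diag=12, rhs=-32; c'=1/4, d'=-8/3
row 2: denom=8−3·1/4=29/4; d'=(52−3·-8/3)/(29/4)=240/29
row 3: denom=8−1·4/29=228/29; d'=(-38−1·240/29)/(228/29)=-671/114
back: M3=-671/114
back: M2=240/29−4/29·-671/114=518/57
back: M1=-8/3−1/4·518/57=-563/114
M: M0=0, M1=-563/114, M2=518/57, M3=-671/114, M4=0
seg 0: a=-5, c=M0/2=0, d=(M1−M0)/(6·3)=-563/2052, b=Δ0−h0·(2M0+M1)/6=1171/228
seg 1: a=3, c=M1/2=-563/228, d=(M2−M1)/(6·3)=533/684, b=Δ1−h1·(2M1+M2)/6=-259/114
seg 2: a=-5, c=M2/2=259/57, d=(M3−M2)/(6·1)=-569/228, b=Δ2−h2·(2M2+M3)/6=901/228
seg 3: a=1, c=M3/2=-671/228, d=(M4−M3)/(6·3)=671/2052, b=Δ3−h3·(2M3+M4)/6=211/38
t_q=17/2 → seg 3, τ=3/2; S=1+211/38·τ+-671/228·τ²+671/2052·τ³=2317/608

  seg 0: a=-5 b=1171/228 c=0 d=-563/2052
  seg 1: a=3 b=-259/114 c=-563/228 d=533/684
  seg 2: a=-5 b=901/228 c=259/57 d=-569/228
  seg 3: a=1 b=211/38 c=-671/228 d=671/2052
S(17/2) = 2317/608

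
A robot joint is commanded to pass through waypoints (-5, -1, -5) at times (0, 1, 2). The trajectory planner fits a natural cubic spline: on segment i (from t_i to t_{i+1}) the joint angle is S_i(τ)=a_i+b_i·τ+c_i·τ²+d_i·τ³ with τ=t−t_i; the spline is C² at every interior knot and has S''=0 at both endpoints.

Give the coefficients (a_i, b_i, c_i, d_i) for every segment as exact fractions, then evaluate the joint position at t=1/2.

  seg 0: a=-5 b=6 c=0 d=-2
  seg 1: a=-1 b=0 c=-6 d=2
S(1/2) = -9/4

Δ: Δ0=4, Δ1=-4
row 1: diag=4, rhs=-48; c'=1/4, d'=-12
back: M1=-12
M: M0=0, M1=-12, M2=0
seg 0: a=-5, c=M0/2=0, d=(M1−M0)/(6·1)=-2, b=Δ0−h0·(2M0+M1)/6=6
seg 1: a=-1, c=M1/2=-6, d=(M2−M1)/(6·1)=2, b=Δ1−h1·(2M1+M2)/6=0
t_q=1/2 → seg 0, τ=1/2; S=-5+6·τ+0·τ²+-2·τ³=-9/4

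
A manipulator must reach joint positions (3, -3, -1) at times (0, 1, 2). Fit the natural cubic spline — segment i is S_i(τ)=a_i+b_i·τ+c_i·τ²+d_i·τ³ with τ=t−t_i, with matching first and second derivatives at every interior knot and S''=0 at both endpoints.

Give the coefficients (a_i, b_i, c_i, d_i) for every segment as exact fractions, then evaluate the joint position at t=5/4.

Δ: Δ0=-6, Δ1=2
row 1: diag=4, rhs=48; c'=1/4, d'=12
back: M1=12
M: M0=0, M1=12, M2=0
seg 0: a=3, c=M0/2=0, d=(M1−M0)/(6·1)=2, b=Δ0−h0·(2M0+M1)/6=-8
seg 1: a=-3, c=M1/2=6, d=(M2−M1)/(6·1)=-2, b=Δ1−h1·(2M1+M2)/6=-2
t_q=5/4 → seg 1, τ=1/4; S=-3+-2·τ+6·τ²+-2·τ³=-101/32

  seg 0: a=3 b=-8 c=0 d=2
  seg 1: a=-3 b=-2 c=6 d=-2
S(5/4) = -101/32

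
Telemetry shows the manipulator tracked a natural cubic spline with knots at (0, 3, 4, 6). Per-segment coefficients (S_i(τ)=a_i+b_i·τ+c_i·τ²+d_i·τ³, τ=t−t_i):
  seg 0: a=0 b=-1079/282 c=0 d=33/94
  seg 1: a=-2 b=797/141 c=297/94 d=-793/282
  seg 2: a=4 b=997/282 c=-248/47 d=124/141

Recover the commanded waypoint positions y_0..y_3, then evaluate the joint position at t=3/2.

y_0 = S_0(0) = a_0 = 0
y_1 = S_1(0) = a_1 = -2
y_2 = S_2(0) = a_2 = 4
y_3 = S_2(2) = -3
t_q=3/2 is in segment 0 (τ=3/2); S_0(τ)=-3425/752

y_0=0 y_1=-2 y_2=4 y_3=-3
S(3/2) = -3425/752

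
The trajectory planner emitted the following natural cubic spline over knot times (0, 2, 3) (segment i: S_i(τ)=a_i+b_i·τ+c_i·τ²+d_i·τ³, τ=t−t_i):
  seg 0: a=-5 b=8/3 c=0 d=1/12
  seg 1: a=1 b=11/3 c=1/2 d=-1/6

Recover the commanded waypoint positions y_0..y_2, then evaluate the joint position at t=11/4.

y_0 = S_0(0) = a_0 = -5
y_1 = S_1(0) = a_1 = 1
y_2 = S_1(1) = 5
t_q=11/4 is in segment 1 (τ=3/4); S_1(τ)=507/128

y_0=-5 y_1=1 y_2=5
S(11/4) = 507/128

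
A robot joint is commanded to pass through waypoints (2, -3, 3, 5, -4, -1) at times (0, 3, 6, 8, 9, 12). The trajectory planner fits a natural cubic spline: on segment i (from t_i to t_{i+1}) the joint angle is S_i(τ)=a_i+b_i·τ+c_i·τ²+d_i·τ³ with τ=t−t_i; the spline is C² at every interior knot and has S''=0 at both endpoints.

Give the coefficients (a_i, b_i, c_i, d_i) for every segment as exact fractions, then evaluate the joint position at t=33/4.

  seg 0: a=2 b=-3892/1611 c=0 d=1207/14499
  seg 1: a=-3 b=-271/1611 c=1207/1611 d=-128/14499
  seg 2: a=3 b=6587/1611 c=1079/1611 d=-1189/1074
  seg 3: a=5 b=-10499/1611 c=-9622/1611 d=1874/537
  seg 4: a=-4 b=-12877/1611 c=7244/1611 d=-7244/14499
S(33/4) = 52445/17184

Δ: Δ0=-5/3, Δ1=2, Δ2=1, Δ3=-9, Δ4=1
row 1: diag=12, rhs=22; c'=1/4, d'=11/6
row 2: denom=10−3·1/4=37/4; d'=(-6−3·11/6)/(37/4)=-46/37
row 3: denom=6−2·8/37=206/37; d'=(-60−2·-46/37)/(206/37)=-1064/103
row 4: denom=8−1·37/206=1611/206; d'=(60−1·-1064/103)/(1611/206)=14488/1611
back: M4=14488/1611
back: M3=-1064/103−37/206·14488/1611=-19244/1611
back: M2=-46/37−8/37·-19244/1611=2158/1611
back: M1=11/6−1/4·2158/1611=2414/1611
M: M0=0, M1=2414/1611, M2=2158/1611, M3=-19244/1611, M4=14488/1611, M5=0
seg 0: a=2, c=M0/2=0, d=(M1−M0)/(6·3)=1207/14499, b=Δ0−h0·(2M0+M1)/6=-3892/1611
seg 1: a=-3, c=M1/2=1207/1611, d=(M2−M1)/(6·3)=-128/14499, b=Δ1−h1·(2M1+M2)/6=-271/1611
seg 2: a=3, c=M2/2=1079/1611, d=(M3−M2)/(6·2)=-1189/1074, b=Δ2−h2·(2M2+M3)/6=6587/1611
seg 3: a=5, c=M3/2=-9622/1611, d=(M4−M3)/(6·1)=1874/537, b=Δ3−h3·(2M3+M4)/6=-10499/1611
seg 4: a=-4, c=M4/2=7244/1611, d=(M5−M4)/(6·3)=-7244/14499, b=Δ4−h4·(2M4+M5)/6=-12877/1611
t_q=33/4 → seg 3, τ=1/4; S=5+-10499/1611·τ+-9622/1611·τ²+1874/537·τ³=52445/17184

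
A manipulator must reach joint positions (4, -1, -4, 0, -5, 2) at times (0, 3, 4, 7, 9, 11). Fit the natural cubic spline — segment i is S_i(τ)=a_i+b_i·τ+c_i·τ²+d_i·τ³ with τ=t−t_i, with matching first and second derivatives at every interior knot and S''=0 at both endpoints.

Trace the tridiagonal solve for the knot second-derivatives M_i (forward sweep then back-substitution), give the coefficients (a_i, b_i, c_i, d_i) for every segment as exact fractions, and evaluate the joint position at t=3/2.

  seg 0: a=4 b=-292/351 c=0 d=-293/3159
  seg 1: a=-1 b=-1171/351 c=-293/351 d=137/117
  seg 2: a=-4 b=-524/351 c=940/351 d=-1828/3159
  seg 3: a=0 b=-368/351 c=-296/117 d=2533/2808
  seg 4: a=-5 b=-241/702 c=1349/468 d=-1349/2808
S(3/2) = 761/312

Δ: Δ0=-5/3, Δ1=-3, Δ2=4/3, Δ3=-5/2, Δ4=7/2
row 1: diag=8, rhs=-8; c'=1/8, d'=-1
row 2: denom=8−1·1/8=63/8; d'=(26−1·-1)/(63/8)=24/7
row 3: denom=10−3·8/21=62/7; d'=(-23−3·24/7)/(62/7)=-233/62
row 4: denom=8−2·7/31=234/31; d'=(36−2·-233/62)/(234/31)=1349/234
back: M4=1349/234
back: M3=-233/62−7/31·1349/234=-592/117
back: M2=24/7−8/21·-592/117=1880/351
back: M1=-1−1/8·1880/351=-586/351
M: M0=0, M1=-586/351, M2=1880/351, M3=-592/117, M4=1349/234, M5=0
seg 0: a=4, c=M0/2=0, d=(M1−M0)/(6·3)=-293/3159, b=Δ0−h0·(2M0+M1)/6=-292/351
seg 1: a=-1, c=M1/2=-293/351, d=(M2−M1)/(6·1)=137/117, b=Δ1−h1·(2M1+M2)/6=-1171/351
seg 2: a=-4, c=M2/2=940/351, d=(M3−M2)/(6·3)=-1828/3159, b=Δ2−h2·(2M2+M3)/6=-524/351
seg 3: a=0, c=M3/2=-296/117, d=(M4−M3)/(6·2)=2533/2808, b=Δ3−h3·(2M3+M4)/6=-368/351
seg 4: a=-5, c=M4/2=1349/468, d=(M5−M4)/(6·2)=-1349/2808, b=Δ4−h4·(2M4+M5)/6=-241/702
t_q=3/2 → seg 0, τ=3/2; S=4+-292/351·τ+0·τ²+-293/3159·τ³=761/312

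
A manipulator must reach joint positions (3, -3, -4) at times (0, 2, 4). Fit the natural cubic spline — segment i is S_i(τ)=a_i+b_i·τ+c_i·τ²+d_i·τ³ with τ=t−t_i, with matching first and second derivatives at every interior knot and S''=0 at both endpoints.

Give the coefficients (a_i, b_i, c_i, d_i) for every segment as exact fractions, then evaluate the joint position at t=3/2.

  seg 0: a=3 b=-29/8 c=0 d=5/32
  seg 1: a=-3 b=-7/4 c=15/16 d=-5/32
S(3/2) = -489/256

Δ: Δ0=-3, Δ1=-1/2
row 1: diag=8, rhs=15; c'=1/4, d'=15/8
back: M1=15/8
M: M0=0, M1=15/8, M2=0
seg 0: a=3, c=M0/2=0, d=(M1−M0)/(6·2)=5/32, b=Δ0−h0·(2M0+M1)/6=-29/8
seg 1: a=-3, c=M1/2=15/16, d=(M2−M1)/(6·2)=-5/32, b=Δ1−h1·(2M1+M2)/6=-7/4
t_q=3/2 → seg 0, τ=3/2; S=3+-29/8·τ+0·τ²+5/32·τ³=-489/256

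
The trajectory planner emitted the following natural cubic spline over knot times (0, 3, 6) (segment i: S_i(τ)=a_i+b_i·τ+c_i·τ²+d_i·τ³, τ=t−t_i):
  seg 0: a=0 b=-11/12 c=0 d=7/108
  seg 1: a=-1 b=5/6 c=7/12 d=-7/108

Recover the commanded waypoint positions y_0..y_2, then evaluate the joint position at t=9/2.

y_0=0 y_1=-1 y_2=5
S(9/2) = 43/32

y_0 = S_0(0) = a_0 = 0
y_1 = S_1(0) = a_1 = -1
y_2 = S_1(3) = 5
t_q=9/2 is in segment 1 (τ=3/2); S_1(τ)=43/32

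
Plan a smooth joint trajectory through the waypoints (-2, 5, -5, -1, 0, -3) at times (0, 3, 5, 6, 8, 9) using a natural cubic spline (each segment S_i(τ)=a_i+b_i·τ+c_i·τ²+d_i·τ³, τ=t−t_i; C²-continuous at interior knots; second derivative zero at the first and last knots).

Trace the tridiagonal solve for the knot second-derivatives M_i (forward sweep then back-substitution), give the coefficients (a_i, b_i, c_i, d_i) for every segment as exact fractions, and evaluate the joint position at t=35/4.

Δ: Δ0=7/3, Δ1=-5, Δ2=4, Δ3=1/2, Δ4=-3
row 1: diag=10, rhs=-44; c'=1/5, d'=-22/5
row 2: denom=6−2·1/5=28/5; d'=(54−2·-22/5)/(28/5)=157/14
row 3: denom=6−1·5/28=163/28; d'=(-21−1·157/14)/(163/28)=-902/163
row 4: denom=6−2·56/163=866/163; d'=(-21−2·-902/163)/(866/163)=-1619/866
back: M4=-1619/866
back: M3=-902/163−56/163·-1619/866=-2118/433
back: M2=157/14−5/28·-2118/433=5234/433
back: M1=-22/5−1/5·5234/433=-2952/433
M: M0=0, M1=-2952/433, M2=5234/433, M3=-2118/433, M4=-1619/866, M5=0
seg 0: a=-2, c=M0/2=0, d=(M1−M0)/(6·3)=-164/433, b=Δ0−h0·(2M0+M1)/6=7459/1299
seg 1: a=5, c=M1/2=-1476/433, d=(M2−M1)/(6·2)=4093/2598, b=Δ1−h1·(2M1+M2)/6=-5825/1299
seg 2: a=-5, c=M2/2=2617/433, d=(M3−M2)/(6·1)=-3676/1299, b=Δ2−h2·(2M2+M3)/6=1021/1299
seg 3: a=-1, c=M3/2=-1059/433, d=(M4−M3)/(6·2)=2617/10392, b=Δ3−h3·(2M3+M4)/6=5695/1299
seg 4: a=0, c=M4/2=-1619/1732, d=(M5−M4)/(6·1)=1619/5196, b=Δ4−h4·(2M4+M5)/6=-6175/2598
t_q=35/4 → seg 4, τ=3/4; S=0+-6175/2598·τ+-1619/1732·τ²+1619/5196·τ³=-241313/110848

  seg 0: a=-2 b=7459/1299 c=0 d=-164/433
  seg 1: a=5 b=-5825/1299 c=-1476/433 d=4093/2598
  seg 2: a=-5 b=1021/1299 c=2617/433 d=-3676/1299
  seg 3: a=-1 b=5695/1299 c=-1059/433 d=2617/10392
  seg 4: a=0 b=-6175/2598 c=-1619/1732 d=1619/5196
S(35/4) = -241313/110848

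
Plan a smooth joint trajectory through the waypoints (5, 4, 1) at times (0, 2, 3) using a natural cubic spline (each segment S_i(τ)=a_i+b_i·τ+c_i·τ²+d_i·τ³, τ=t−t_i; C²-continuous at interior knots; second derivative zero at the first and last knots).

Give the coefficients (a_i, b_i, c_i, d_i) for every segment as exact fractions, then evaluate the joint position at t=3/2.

Δ: Δ0=-1/2, Δ1=-3
row 1: diag=6, rhs=-15; c'=1/6, d'=-5/2
back: M1=-5/2
M: M0=0, M1=-5/2, M2=0
seg 0: a=5, c=M0/2=0, d=(M1−M0)/(6·2)=-5/24, b=Δ0−h0·(2M0+M1)/6=1/3
seg 1: a=4, c=M1/2=-5/4, d=(M2−M1)/(6·1)=5/12, b=Δ1−h1·(2M1+M2)/6=-13/6
t_q=3/2 → seg 0, τ=3/2; S=5+1/3·τ+0·τ²+-5/24·τ³=307/64

  seg 0: a=5 b=1/3 c=0 d=-5/24
  seg 1: a=4 b=-13/6 c=-5/4 d=5/12
S(3/2) = 307/64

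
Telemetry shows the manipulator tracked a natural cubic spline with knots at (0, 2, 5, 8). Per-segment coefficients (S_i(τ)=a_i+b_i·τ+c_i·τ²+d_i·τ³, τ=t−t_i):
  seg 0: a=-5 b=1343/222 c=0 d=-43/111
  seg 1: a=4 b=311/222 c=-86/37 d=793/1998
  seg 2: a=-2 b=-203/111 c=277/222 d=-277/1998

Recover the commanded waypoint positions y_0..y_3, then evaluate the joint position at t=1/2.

y_0=-5 y_1=4 y_2=-2 y_3=0
S(1/2) = -599/296

y_0 = S_0(0) = a_0 = -5
y_1 = S_1(0) = a_1 = 4
y_2 = S_2(0) = a_2 = -2
y_3 = S_2(3) = 0
t_q=1/2 is in segment 0 (τ=1/2); S_0(τ)=-599/296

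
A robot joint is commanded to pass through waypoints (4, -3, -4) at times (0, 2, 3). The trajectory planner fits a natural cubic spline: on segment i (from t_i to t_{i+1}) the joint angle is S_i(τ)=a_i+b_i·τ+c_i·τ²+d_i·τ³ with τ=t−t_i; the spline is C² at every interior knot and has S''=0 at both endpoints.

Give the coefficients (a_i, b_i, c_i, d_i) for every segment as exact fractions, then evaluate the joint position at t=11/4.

Δ: Δ0=-7/2, Δ1=-1
row 1: diag=6, rhs=15; c'=1/6, d'=5/2
back: M1=5/2
M: M0=0, M1=5/2, M2=0
seg 0: a=4, c=M0/2=0, d=(M1−M0)/(6·2)=5/24, b=Δ0−h0·(2M0+M1)/6=-13/3
seg 1: a=-3, c=M1/2=5/4, d=(M2−M1)/(6·1)=-5/12, b=Δ1−h1·(2M1+M2)/6=-11/6
t_q=11/4 → seg 1, τ=3/4; S=-3+-11/6·τ+5/4·τ²+-5/12·τ³=-985/256

  seg 0: a=4 b=-13/3 c=0 d=5/24
  seg 1: a=-3 b=-11/6 c=5/4 d=-5/12
S(11/4) = -985/256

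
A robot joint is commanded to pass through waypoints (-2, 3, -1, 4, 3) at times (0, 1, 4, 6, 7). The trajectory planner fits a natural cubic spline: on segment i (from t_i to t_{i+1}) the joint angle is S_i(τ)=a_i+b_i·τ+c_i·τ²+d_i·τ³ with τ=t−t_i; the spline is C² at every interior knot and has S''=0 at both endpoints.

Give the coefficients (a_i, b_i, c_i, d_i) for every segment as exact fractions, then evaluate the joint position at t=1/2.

Δ: Δ0=5, Δ1=-4/3, Δ2=5/2, Δ3=-1
row 1: diag=8, rhs=-38; c'=3/8, d'=-19/4
row 2: denom=10−3·3/8=71/8; d'=(23−3·-19/4)/(71/8)=298/71
row 3: denom=6−2·16/71=394/71; d'=(-21−2·298/71)/(394/71)=-2087/394
back: M3=-2087/394
back: M2=298/71−16/71·-2087/394=1062/197
back: M1=-19/4−3/8·1062/197=-1334/197
M: M0=0, M1=-1334/197, M2=1062/197, M3=-2087/394, M4=0
seg 0: a=-2, c=M0/2=0, d=(M1−M0)/(6·1)=-667/591, b=Δ0−h0·(2M0+M1)/6=3622/591
seg 1: a=3, c=M1/2=-667/197, d=(M2−M1)/(6·3)=1198/1773, b=Δ1−h1·(2M1+M2)/6=1621/591
seg 2: a=-1, c=M2/2=531/197, d=(M3−M2)/(6·2)=-4211/4728, b=Δ2−h2·(2M2+M3)/6=397/591
seg 3: a=4, c=M3/2=-2087/788, d=(M4−M3)/(6·1)=2087/2364, b=Δ3−h3·(2M3+M4)/6=905/1182
t_q=1/2 → seg 0, τ=1/2; S=-2+3622/591·τ+0·τ²+-667/591·τ³=1455/1576

  seg 0: a=-2 b=3622/591 c=0 d=-667/591
  seg 1: a=3 b=1621/591 c=-667/197 d=1198/1773
  seg 2: a=-1 b=397/591 c=531/197 d=-4211/4728
  seg 3: a=4 b=905/1182 c=-2087/788 d=2087/2364
S(1/2) = 1455/1576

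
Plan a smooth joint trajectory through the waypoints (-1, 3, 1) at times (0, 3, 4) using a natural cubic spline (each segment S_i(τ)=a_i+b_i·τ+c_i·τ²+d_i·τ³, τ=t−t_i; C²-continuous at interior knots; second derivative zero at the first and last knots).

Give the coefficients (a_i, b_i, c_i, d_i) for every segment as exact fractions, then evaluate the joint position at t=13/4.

  seg 0: a=-1 b=31/12 c=0 d=-5/36
  seg 1: a=3 b=-7/6 c=-5/4 d=5/12
S(13/4) = 675/256

Δ: Δ0=4/3, Δ1=-2
row 1: diag=8, rhs=-20; c'=1/8, d'=-5/2
back: M1=-5/2
M: M0=0, M1=-5/2, M2=0
seg 0: a=-1, c=M0/2=0, d=(M1−M0)/(6·3)=-5/36, b=Δ0−h0·(2M0+M1)/6=31/12
seg 1: a=3, c=M1/2=-5/4, d=(M2−M1)/(6·1)=5/12, b=Δ1−h1·(2M1+M2)/6=-7/6
t_q=13/4 → seg 1, τ=1/4; S=3+-7/6·τ+-5/4·τ²+5/12·τ³=675/256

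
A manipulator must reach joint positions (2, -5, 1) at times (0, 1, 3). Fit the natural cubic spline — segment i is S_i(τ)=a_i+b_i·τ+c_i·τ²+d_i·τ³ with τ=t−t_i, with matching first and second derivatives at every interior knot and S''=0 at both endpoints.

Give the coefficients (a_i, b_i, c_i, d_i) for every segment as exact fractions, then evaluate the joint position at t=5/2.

  seg 0: a=2 b=-26/3 c=0 d=5/3
  seg 1: a=-5 b=-11/3 c=5 d=-5/6
S(5/2) = -33/16

Δ: Δ0=-7, Δ1=3
row 1: diag=6, rhs=60; c'=1/3, d'=10
back: M1=10
M: M0=0, M1=10, M2=0
seg 0: a=2, c=M0/2=0, d=(M1−M0)/(6·1)=5/3, b=Δ0−h0·(2M0+M1)/6=-26/3
seg 1: a=-5, c=M1/2=5, d=(M2−M1)/(6·2)=-5/6, b=Δ1−h1·(2M1+M2)/6=-11/3
t_q=5/2 → seg 1, τ=3/2; S=-5+-11/3·τ+5·τ²+-5/6·τ³=-33/16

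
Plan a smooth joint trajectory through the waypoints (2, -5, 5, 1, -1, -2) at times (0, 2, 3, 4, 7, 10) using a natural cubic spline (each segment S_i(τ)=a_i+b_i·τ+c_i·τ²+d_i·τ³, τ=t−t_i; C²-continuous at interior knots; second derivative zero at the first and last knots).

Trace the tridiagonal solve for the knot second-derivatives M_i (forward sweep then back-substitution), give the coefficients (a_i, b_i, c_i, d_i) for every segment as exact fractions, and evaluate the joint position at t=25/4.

  seg 0: a=2 b=-12225/1286 c=0 d=1931/1286
  seg 1: a=-5 b=10947/1286 c=5793/643 d=-9673/1286
  seg 2: a=5 b=2550/643 c=-17433/1286 d=7189/1286
  seg 3: a=1 b=-8199/1286 c=2067/643 d=-15181/34722
  seg 4: a=-1 b=712/643 c=-2779/3858 d=2779/34722
S(25/4) = -168823/82304

Δ: Δ0=-7/2, Δ1=10, Δ2=-4, Δ3=-2/3, Δ4=-1/3
row 1: diag=6, rhs=81; c'=1/6, d'=27/2
row 2: denom=4−1·1/6=23/6; d'=(-84−1·27/2)/(23/6)=-585/23
row 3: denom=8−1·6/23=178/23; d'=(20−1·-585/23)/(178/23)=1045/178
row 4: denom=12−3·69/178=1929/178; d'=(2−3·1045/178)/(1929/178)=-2779/1929
back: M4=-2779/1929
back: M3=1045/178−69/178·-2779/1929=4134/643
back: M2=-585/23−6/23·4134/643=-17433/643
back: M1=27/2−1/6·-17433/643=11586/643
M: M0=0, M1=11586/643, M2=-17433/643, M3=4134/643, M4=-2779/1929, M5=0
seg 0: a=2, c=M0/2=0, d=(M1−M0)/(6·2)=1931/1286, b=Δ0−h0·(2M0+M1)/6=-12225/1286
seg 1: a=-5, c=M1/2=5793/643, d=(M2−M1)/(6·1)=-9673/1286, b=Δ1−h1·(2M1+M2)/6=10947/1286
seg 2: a=5, c=M2/2=-17433/1286, d=(M3−M2)/(6·1)=7189/1286, b=Δ2−h2·(2M2+M3)/6=2550/643
seg 3: a=1, c=M3/2=2067/643, d=(M4−M3)/(6·3)=-15181/34722, b=Δ3−h3·(2M3+M4)/6=-8199/1286
seg 4: a=-1, c=M4/2=-2779/3858, d=(M5−M4)/(6·3)=2779/34722, b=Δ4−h4·(2M4+M5)/6=712/643
t_q=25/4 → seg 3, τ=9/4; S=1+-8199/1286·τ+2067/643·τ²+-15181/34722·τ³=-168823/82304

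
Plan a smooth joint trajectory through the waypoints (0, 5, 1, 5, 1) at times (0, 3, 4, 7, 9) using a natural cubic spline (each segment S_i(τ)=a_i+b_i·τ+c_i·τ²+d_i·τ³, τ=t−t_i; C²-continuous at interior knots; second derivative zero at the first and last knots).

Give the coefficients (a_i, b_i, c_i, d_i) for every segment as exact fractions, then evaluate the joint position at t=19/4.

Δ: Δ0=5/3, Δ1=-4, Δ2=4/3, Δ3=-2
row 1: diag=8, rhs=-34; c'=1/8, d'=-17/4
row 2: denom=8−1·1/8=63/8; d'=(32−1·-17/4)/(63/8)=290/63
row 3: denom=10−3·8/21=62/7; d'=(-20−3·290/63)/(62/7)=-355/93
back: M3=-355/93
back: M2=290/63−8/21·-355/93=1690/279
back: M1=-17/4−1/8·1690/279=-1397/279
M: M0=0, M1=-1397/279, M2=1690/279, M3=-355/93, M4=0
seg 0: a=0, c=M0/2=0, d=(M1−M0)/(6·3)=-1397/5022, b=Δ0−h0·(2M0+M1)/6=2327/558
seg 1: a=5, c=M1/2=-1397/558, d=(M2−M1)/(6·1)=343/186, b=Δ1−h1·(2M1+M2)/6=-932/279
seg 2: a=1, c=M2/2=845/279, d=(M3−M2)/(6·3)=-2755/5022, b=Δ2−h2·(2M2+M3)/6=-1571/558
seg 3: a=5, c=M3/2=-355/186, d=(M4−M3)/(6·2)=355/1116, b=Δ3−h3·(2M3+M4)/6=152/279
t_q=19/4 → seg 2, τ=3/4; S=1+-1571/558·τ+845/279·τ²+-2755/5022·τ³=1431/3968

  seg 0: a=0 b=2327/558 c=0 d=-1397/5022
  seg 1: a=5 b=-932/279 c=-1397/558 d=343/186
  seg 2: a=1 b=-1571/558 c=845/279 d=-2755/5022
  seg 3: a=5 b=152/279 c=-355/186 d=355/1116
S(19/4) = 1431/3968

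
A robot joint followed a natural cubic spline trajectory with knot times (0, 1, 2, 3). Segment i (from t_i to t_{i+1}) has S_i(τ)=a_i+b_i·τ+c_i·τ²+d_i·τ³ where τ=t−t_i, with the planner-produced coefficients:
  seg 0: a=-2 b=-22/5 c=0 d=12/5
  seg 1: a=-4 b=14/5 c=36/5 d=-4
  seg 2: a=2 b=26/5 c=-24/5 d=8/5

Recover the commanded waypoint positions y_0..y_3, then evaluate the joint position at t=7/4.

y_0 = S_0(0) = a_0 = -2
y_1 = S_1(0) = a_1 = -4
y_2 = S_2(0) = a_2 = 2
y_3 = S_2(1) = 4
t_q=7/4 is in segment 1 (τ=3/4); S_1(τ)=37/80

y_0=-2 y_1=-4 y_2=2 y_3=4
S(7/4) = 37/80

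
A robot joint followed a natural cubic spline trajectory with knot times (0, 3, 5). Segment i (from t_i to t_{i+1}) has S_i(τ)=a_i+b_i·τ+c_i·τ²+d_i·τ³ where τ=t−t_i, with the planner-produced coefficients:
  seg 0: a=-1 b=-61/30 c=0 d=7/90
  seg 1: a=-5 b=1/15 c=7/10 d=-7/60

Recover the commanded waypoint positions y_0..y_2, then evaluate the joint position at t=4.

y_0=-1 y_1=-5 y_2=-3
S(4) = -87/20

y_0 = S_0(0) = a_0 = -1
y_1 = S_1(0) = a_1 = -5
y_2 = S_1(2) = -3
t_q=4 is in segment 1 (τ=1); S_1(τ)=-87/20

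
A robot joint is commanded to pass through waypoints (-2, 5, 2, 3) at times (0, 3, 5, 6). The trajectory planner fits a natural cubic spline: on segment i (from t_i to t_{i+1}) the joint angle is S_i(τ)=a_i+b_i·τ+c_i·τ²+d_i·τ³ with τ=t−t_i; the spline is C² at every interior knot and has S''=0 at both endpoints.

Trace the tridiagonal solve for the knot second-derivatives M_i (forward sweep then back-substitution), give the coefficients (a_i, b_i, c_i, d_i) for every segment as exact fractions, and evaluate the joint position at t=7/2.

  seg 0: a=-2 b=23/6 c=0 d=-1/6
  seg 1: a=5 b=-2/3 c=-3/2 d=13/24
  seg 2: a=2 b=-1/6 c=7/4 d=-7/12
S(7/2) = 279/64

Δ: Δ0=7/3, Δ1=-3/2, Δ2=1
row 1: diag=10, rhs=-23; c'=1/5, d'=-23/10
row 2: denom=6−2·1/5=28/5; d'=(15−2·-23/10)/(28/5)=7/2
back: M2=7/2
back: M1=-23/10−1/5·7/2=-3
M: M0=0, M1=-3, M2=7/2, M3=0
seg 0: a=-2, c=M0/2=0, d=(M1−M0)/(6·3)=-1/6, b=Δ0−h0·(2M0+M1)/6=23/6
seg 1: a=5, c=M1/2=-3/2, d=(M2−M1)/(6·2)=13/24, b=Δ1−h1·(2M1+M2)/6=-2/3
seg 2: a=2, c=M2/2=7/4, d=(M3−M2)/(6·1)=-7/12, b=Δ2−h2·(2M2+M3)/6=-1/6
t_q=7/2 → seg 1, τ=1/2; S=5+-2/3·τ+-3/2·τ²+13/24·τ³=279/64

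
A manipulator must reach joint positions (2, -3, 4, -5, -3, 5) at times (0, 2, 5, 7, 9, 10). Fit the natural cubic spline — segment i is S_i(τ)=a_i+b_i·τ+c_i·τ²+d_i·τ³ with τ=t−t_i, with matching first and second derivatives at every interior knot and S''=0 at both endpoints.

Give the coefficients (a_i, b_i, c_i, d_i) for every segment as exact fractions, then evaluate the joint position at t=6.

Δ: Δ0=-5/2, Δ1=7/3, Δ2=-9/2, Δ3=1, Δ4=8
row 1: diag=10, rhs=29; c'=3/10, d'=29/10
row 2: denom=10−3·3/10=91/10; d'=(-41−3·29/10)/(91/10)=-71/13
row 3: denom=8−2·20/91=688/91; d'=(33−2·-71/13)/(688/91)=3997/688
row 4: denom=6−2·91/344=941/172; d'=(42−2·3997/688)/(941/172)=10451/1882
back: M4=10451/1882
back: M3=3997/688−91/344·10451/1882=8169/1882
back: M2=-71/13−20/91·8169/1882=-6037/941
back: M1=29/10−3/10·-6037/941=4540/941
M: M0=0, M1=4540/941, M2=-6037/941, M3=8169/1882, M4=10451/1882, M5=0
seg 0: a=2, c=M0/2=0, d=(M1−M0)/(6·2)=1135/2823, b=Δ0−h0·(2M0+M1)/6=-23195/5646
seg 1: a=-3, c=M1/2=2270/941, d=(M2−M1)/(6·3)=-10577/16938, b=Δ1−h1·(2M1+M2)/6=4045/5646
seg 2: a=4, c=M2/2=-6037/1882, d=(M3−M2)/(6·2)=20243/22584, b=Δ2−h2·(2M2+M3)/6=-4714/2823
seg 3: a=-5, c=M3/2=8169/3764, d=(M4−M3)/(6·2)=1141/11292, b=Δ3−h3·(2M3+M4)/6=-21143/5646
seg 4: a=-3, c=M4/2=10451/3764, d=(M5−M4)/(6·1)=-10451/11292, b=Δ4−h4·(2M4+M5)/6=34717/5646
t_q=6 → seg 2, τ=1; S=4+-4714/2823·τ+-6037/1882·τ²+20243/22584·τ³=141/7528

  seg 0: a=2 b=-23195/5646 c=0 d=1135/2823
  seg 1: a=-3 b=4045/5646 c=2270/941 d=-10577/16938
  seg 2: a=4 b=-4714/2823 c=-6037/1882 d=20243/22584
  seg 3: a=-5 b=-21143/5646 c=8169/3764 d=1141/11292
  seg 4: a=-3 b=34717/5646 c=10451/3764 d=-10451/11292
S(6) = 141/7528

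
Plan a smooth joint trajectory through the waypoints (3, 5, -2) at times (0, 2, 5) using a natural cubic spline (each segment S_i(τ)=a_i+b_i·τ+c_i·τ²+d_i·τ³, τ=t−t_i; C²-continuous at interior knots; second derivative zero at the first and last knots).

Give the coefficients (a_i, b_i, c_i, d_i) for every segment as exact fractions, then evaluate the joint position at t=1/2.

Δ: Δ0=1, Δ1=-7/3
row 1: diag=10, rhs=-20; c'=3/10, d'=-2
back: M1=-2
M: M0=0, M1=-2, M2=0
seg 0: a=3, c=M0/2=0, d=(M1−M0)/(6·2)=-1/6, b=Δ0−h0·(2M0+M1)/6=5/3
seg 1: a=5, c=M1/2=-1, d=(M2−M1)/(6·3)=1/9, b=Δ1−h1·(2M1+M2)/6=-1/3
t_q=1/2 → seg 0, τ=1/2; S=3+5/3·τ+0·τ²+-1/6·τ³=61/16

  seg 0: a=3 b=5/3 c=0 d=-1/6
  seg 1: a=5 b=-1/3 c=-1 d=1/9
S(1/2) = 61/16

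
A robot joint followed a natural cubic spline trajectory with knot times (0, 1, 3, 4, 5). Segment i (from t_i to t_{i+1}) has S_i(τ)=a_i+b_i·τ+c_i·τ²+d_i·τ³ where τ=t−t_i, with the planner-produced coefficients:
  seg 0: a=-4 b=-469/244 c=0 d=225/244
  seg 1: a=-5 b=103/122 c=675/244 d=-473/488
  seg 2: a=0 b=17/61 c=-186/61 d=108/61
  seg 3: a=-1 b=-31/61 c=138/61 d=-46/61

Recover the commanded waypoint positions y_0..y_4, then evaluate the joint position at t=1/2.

y_0=-4 y_1=-5 y_2=0 y_3=-1 y_4=0
S(1/2) = -9459/1952

y_0 = S_0(0) = a_0 = -4
y_1 = S_1(0) = a_1 = -5
y_2 = S_2(0) = a_2 = 0
y_3 = S_3(0) = a_3 = -1
y_4 = S_3(1) = 0
t_q=1/2 is in segment 0 (τ=1/2); S_0(τ)=-9459/1952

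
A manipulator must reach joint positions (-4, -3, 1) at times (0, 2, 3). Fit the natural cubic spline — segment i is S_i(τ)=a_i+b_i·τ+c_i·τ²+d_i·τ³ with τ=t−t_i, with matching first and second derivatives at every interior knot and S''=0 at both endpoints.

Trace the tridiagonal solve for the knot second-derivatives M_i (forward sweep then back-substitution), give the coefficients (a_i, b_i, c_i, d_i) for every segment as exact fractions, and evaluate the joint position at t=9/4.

  seg 0: a=-4 b=-2/3 c=0 d=7/24
  seg 1: a=-3 b=17/6 c=7/4 d=-7/12
S(9/4) = -561/256

Δ: Δ0=1/2, Δ1=4
row 1: diag=6, rhs=21; c'=1/6, d'=7/2
back: M1=7/2
M: M0=0, M1=7/2, M2=0
seg 0: a=-4, c=M0/2=0, d=(M1−M0)/(6·2)=7/24, b=Δ0−h0·(2M0+M1)/6=-2/3
seg 1: a=-3, c=M1/2=7/4, d=(M2−M1)/(6·1)=-7/12, b=Δ1−h1·(2M1+M2)/6=17/6
t_q=9/4 → seg 1, τ=1/4; S=-3+17/6·τ+7/4·τ²+-7/12·τ³=-561/256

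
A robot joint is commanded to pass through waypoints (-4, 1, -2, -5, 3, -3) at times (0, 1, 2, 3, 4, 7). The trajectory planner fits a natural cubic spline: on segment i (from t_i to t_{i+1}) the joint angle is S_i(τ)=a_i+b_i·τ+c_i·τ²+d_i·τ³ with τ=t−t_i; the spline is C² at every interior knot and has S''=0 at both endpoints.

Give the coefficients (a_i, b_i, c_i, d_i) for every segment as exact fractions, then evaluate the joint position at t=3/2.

  seg 0: a=-4 b=2995/433 c=0 d=-830/433
  seg 1: a=1 b=505/433 c=-2490/433 d=686/433
  seg 2: a=-2 b=-2417/433 c=-432/433 d=1550/433
  seg 3: a=-5 b=1369/433 c=4218/433 d=-2123/433
  seg 4: a=3 b=3436/433 c=-2151/433 d=239/433
S(3/2) = 595/1732

Δ: Δ0=5, Δ1=-3, Δ2=-3, Δ3=8, Δ4=-2
row 1: diag=4, rhs=-48; c'=1/4, d'=-12
row 2: denom=4−1·1/4=15/4; d'=(0−1·-12)/(15/4)=16/5
row 3: denom=4−1·4/15=56/15; d'=(66−1·16/5)/(56/15)=471/28
row 4: denom=8−1·15/56=433/56; d'=(-60−1·471/28)/(433/56)=-4302/433
back: M4=-4302/433
back: M3=471/28−15/56·-4302/433=8436/433
back: M2=16/5−4/15·8436/433=-864/433
back: M1=-12−1/4·-864/433=-4980/433
M: M0=0, M1=-4980/433, M2=-864/433, M3=8436/433, M4=-4302/433, M5=0
seg 0: a=-4, c=M0/2=0, d=(M1−M0)/(6·1)=-830/433, b=Δ0−h0·(2M0+M1)/6=2995/433
seg 1: a=1, c=M1/2=-2490/433, d=(M2−M1)/(6·1)=686/433, b=Δ1−h1·(2M1+M2)/6=505/433
seg 2: a=-2, c=M2/2=-432/433, d=(M3−M2)/(6·1)=1550/433, b=Δ2−h2·(2M2+M3)/6=-2417/433
seg 3: a=-5, c=M3/2=4218/433, d=(M4−M3)/(6·1)=-2123/433, b=Δ3−h3·(2M3+M4)/6=1369/433
seg 4: a=3, c=M4/2=-2151/433, d=(M5−M4)/(6·3)=239/433, b=Δ4−h4·(2M4+M5)/6=3436/433
t_q=3/2 → seg 1, τ=1/2; S=1+505/433·τ+-2490/433·τ²+686/433·τ³=595/1732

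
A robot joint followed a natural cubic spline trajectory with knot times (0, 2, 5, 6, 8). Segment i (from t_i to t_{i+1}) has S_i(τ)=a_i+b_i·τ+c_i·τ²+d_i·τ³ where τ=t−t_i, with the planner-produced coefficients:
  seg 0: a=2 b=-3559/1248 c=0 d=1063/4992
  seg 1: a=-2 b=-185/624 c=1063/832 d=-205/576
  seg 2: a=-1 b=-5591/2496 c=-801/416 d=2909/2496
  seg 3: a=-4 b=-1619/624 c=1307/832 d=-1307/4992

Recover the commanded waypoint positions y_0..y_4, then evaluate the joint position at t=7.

y_0=2 y_1=-2 y_2=-1 y_3=-4 y_4=-5
S(7) = -8795/1664

y_0 = S_0(0) = a_0 = 2
y_1 = S_1(0) = a_1 = -2
y_2 = S_2(0) = a_2 = -1
y_3 = S_3(0) = a_3 = -4
y_4 = S_3(2) = -5
t_q=7 is in segment 3 (τ=1); S_3(τ)=-8795/1664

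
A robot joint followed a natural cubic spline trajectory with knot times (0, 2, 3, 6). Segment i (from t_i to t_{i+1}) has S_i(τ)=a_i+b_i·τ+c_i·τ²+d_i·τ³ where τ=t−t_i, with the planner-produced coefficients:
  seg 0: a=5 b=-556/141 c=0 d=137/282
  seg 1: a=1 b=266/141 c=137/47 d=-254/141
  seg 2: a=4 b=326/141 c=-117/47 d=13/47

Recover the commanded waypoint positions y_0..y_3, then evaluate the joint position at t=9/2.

y_0=5 y_1=1 y_2=4 y_3=-4
S(9/2) = 1053/376

y_0 = S_0(0) = a_0 = 5
y_1 = S_1(0) = a_1 = 1
y_2 = S_2(0) = a_2 = 4
y_3 = S_2(3) = -4
t_q=9/2 is in segment 2 (τ=3/2); S_2(τ)=1053/376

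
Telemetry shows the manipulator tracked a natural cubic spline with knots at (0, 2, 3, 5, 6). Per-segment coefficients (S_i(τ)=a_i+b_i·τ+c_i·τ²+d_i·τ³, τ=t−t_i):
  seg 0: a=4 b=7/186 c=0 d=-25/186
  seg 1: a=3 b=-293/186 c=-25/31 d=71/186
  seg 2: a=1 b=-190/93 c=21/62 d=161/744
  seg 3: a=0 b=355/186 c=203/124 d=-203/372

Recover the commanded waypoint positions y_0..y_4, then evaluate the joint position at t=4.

y_0=4 y_1=3 y_2=1 y_3=0 y_4=3
S(4) = -121/248

y_0 = S_0(0) = a_0 = 4
y_1 = S_1(0) = a_1 = 3
y_2 = S_2(0) = a_2 = 1
y_3 = S_3(0) = a_3 = 0
y_4 = S_3(1) = 3
t_q=4 is in segment 2 (τ=1); S_2(τ)=-121/248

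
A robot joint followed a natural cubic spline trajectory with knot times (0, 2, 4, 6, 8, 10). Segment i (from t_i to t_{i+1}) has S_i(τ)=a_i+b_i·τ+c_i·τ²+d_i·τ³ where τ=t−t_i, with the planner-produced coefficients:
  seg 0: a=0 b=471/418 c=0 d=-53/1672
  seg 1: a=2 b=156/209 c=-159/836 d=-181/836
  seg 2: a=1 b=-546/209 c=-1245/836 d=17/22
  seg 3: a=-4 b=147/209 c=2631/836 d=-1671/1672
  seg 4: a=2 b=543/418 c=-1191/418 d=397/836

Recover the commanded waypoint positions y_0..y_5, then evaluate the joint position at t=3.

y_0 = S_0(0) = a_0 = 0
y_1 = S_1(0) = a_1 = 2
y_2 = S_2(0) = a_2 = 1
y_3 = S_3(0) = a_3 = -4
y_4 = S_4(0) = a_4 = 2
y_5 = S_4(2) = -3
t_q=3 is in segment 1 (τ=1); S_1(τ)=489/209

y_0=0 y_1=2 y_2=1 y_3=-4 y_4=2 y_5=-3
S(3) = 489/209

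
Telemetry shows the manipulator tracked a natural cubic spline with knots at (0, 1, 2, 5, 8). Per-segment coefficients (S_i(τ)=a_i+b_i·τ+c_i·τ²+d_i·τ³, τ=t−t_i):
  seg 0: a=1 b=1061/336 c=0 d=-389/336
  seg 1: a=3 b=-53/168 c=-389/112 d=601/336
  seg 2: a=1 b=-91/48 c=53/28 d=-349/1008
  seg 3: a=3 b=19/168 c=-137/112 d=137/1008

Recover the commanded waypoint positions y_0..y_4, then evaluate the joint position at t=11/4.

y_0 = S_0(0) = a_0 = 1
y_1 = S_1(0) = a_1 = 3
y_2 = S_2(0) = a_2 = 1
y_3 = S_3(0) = a_3 = 3
y_4 = S_3(3) = -4
t_q=11/4 is in segment 2 (τ=3/4); S_2(τ)=3561/7168

y_0=1 y_1=3 y_2=1 y_3=3 y_4=-4
S(11/4) = 3561/7168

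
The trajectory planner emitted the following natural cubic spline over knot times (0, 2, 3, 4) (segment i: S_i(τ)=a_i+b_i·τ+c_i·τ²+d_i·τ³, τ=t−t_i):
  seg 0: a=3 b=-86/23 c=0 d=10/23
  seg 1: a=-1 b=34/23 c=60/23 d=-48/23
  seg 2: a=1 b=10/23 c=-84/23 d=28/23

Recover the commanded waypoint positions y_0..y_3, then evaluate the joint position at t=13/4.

y_0=3 y_1=-1 y_2=1 y_3=-1
S(13/4) = 331/368

y_0 = S_0(0) = a_0 = 3
y_1 = S_1(0) = a_1 = -1
y_2 = S_2(0) = a_2 = 1
y_3 = S_2(1) = -1
t_q=13/4 is in segment 2 (τ=1/4); S_2(τ)=331/368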